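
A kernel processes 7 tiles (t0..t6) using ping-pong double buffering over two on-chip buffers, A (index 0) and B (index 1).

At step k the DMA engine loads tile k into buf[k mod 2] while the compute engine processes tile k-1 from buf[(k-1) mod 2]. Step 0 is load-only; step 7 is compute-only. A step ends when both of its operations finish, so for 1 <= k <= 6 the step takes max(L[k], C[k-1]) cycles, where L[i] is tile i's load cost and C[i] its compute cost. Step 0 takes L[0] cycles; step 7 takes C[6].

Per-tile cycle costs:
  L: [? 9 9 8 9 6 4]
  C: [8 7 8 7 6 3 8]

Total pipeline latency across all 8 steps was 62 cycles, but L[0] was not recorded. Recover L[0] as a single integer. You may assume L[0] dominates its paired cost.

L[0] = 9

step 0 | dur = L[0]=? = L[0]  (unknown; binding)
step 1 | dur = max(L[1]=9, C[0]=8) = 9
step 2 | dur = max(L[2]=9, C[1]=7) = 9
step 3 | dur = max(L[3]=8, C[2]=8) = 8
step 4 | dur = max(L[4]=9, C[3]=7) = 9
step 5 | dur = max(L[5]=6, C[4]=6) = 6
step 6 | dur = max(L[6]=4, C[5]=3) = 4
step 7 | dur = C[6]=8 = 8
sum of known step durations = 53
dur[0] = total - known = 62 - 53 = 9
L[0] is the binding max in step 0, so L[0] = dur[0] = 9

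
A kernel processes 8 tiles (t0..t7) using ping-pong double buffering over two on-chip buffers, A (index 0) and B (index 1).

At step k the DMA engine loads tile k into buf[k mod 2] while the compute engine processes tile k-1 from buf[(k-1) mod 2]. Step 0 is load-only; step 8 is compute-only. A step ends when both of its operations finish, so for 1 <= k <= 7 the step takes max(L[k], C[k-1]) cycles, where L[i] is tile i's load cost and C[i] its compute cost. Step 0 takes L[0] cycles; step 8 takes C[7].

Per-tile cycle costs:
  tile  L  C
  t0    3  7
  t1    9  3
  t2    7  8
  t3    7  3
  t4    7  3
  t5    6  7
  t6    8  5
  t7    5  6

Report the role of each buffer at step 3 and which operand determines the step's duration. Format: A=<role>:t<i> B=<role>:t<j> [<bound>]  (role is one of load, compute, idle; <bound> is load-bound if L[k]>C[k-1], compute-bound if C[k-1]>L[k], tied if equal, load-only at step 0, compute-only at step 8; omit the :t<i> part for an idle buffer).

step 0: L[0]=3 → dur=3, Σ=3 | A=load:t0 B=idle [load-only]
step 1: L[1]=9 C[0]=7 → dur=9, Σ=12 | A=compute:t0 B=load:t1 [load-bound]
step 2: L[2]=7 C[1]=3 → dur=7, Σ=19 | A=load:t2 B=compute:t1 [load-bound]
step 3: L[3]=7 C[2]=8 → dur=8, Σ=27 | A=compute:t2 B=load:t3 [compute-bound]
step 4: L[4]=7 C[3]=3 → dur=7, Σ=34 | A=load:t4 B=compute:t3 [load-bound]
step 5: L[5]=6 C[4]=3 → dur=6, Σ=40 | A=compute:t4 B=load:t5 [load-bound]
step 6: L[6]=8 C[5]=7 → dur=8, Σ=48 | A=load:t6 B=compute:t5 [load-bound]
step 7: L[7]=5 C[6]=5 → dur=5, Σ=53 | A=compute:t6 B=load:t7 [tied]
step 8: C[7]=6 → dur=6, Σ=59 | A=idle B=compute:t7 [compute-only]

step 3: A=compute:t2 B=load:t3 [compute-bound]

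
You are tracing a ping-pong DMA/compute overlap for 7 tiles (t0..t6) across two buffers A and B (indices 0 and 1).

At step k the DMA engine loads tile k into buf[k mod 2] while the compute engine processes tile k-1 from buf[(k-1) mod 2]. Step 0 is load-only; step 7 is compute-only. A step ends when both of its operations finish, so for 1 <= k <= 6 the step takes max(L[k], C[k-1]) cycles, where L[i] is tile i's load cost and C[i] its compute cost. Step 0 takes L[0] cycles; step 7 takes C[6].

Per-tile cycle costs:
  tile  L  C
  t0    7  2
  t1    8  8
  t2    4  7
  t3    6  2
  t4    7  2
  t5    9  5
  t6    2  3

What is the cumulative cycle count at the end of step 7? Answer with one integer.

[0] DMA t0→A (7c) ∥ CU idle ⇒ 7c, clock 7
[1] DMA t1→B (8c) ∥ CU A:t0 (2c) ⇒ 8c, clock 15
[2] DMA t2→A (4c) ∥ CU B:t1 (8c) ⇒ 8c, clock 23
[3] DMA t3→B (6c) ∥ CU A:t2 (7c) ⇒ 7c, clock 30
[4] DMA t4→A (7c) ∥ CU B:t3 (2c) ⇒ 7c, clock 37
[5] DMA t5→B (9c) ∥ CU A:t4 (2c) ⇒ 9c, clock 46
[6] DMA t6→A (2c) ∥ CU B:t5 (5c) ⇒ 5c, clock 51
[7] DMA idle ∥ CU A:t6 (3c) ⇒ 3c, clock 54

end_cycle[7] = 54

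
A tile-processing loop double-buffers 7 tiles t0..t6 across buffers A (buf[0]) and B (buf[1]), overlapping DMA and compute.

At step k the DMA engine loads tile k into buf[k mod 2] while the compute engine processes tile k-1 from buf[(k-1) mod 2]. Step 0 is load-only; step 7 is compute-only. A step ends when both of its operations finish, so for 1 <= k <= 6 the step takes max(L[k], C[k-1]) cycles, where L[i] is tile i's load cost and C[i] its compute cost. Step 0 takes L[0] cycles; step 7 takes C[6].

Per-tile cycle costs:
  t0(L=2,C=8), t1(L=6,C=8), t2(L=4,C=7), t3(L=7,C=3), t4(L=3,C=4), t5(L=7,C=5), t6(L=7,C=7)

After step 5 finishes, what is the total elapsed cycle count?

end_cycle[5] = 35

step 0: L[0]=2 → dur=2, Σ=2 | A=load:t0 B=idle [load-only]
step 1: L[1]=6 C[0]=8 → dur=8, Σ=10 | A=compute:t0 B=load:t1 [compute-bound]
step 2: L[2]=4 C[1]=8 → dur=8, Σ=18 | A=load:t2 B=compute:t1 [compute-bound]
step 3: L[3]=7 C[2]=7 → dur=7, Σ=25 | A=compute:t2 B=load:t3 [tied]
step 4: L[4]=3 C[3]=3 → dur=3, Σ=28 | A=load:t4 B=compute:t3 [tied]
step 5: L[5]=7 C[4]=4 → dur=7, Σ=35 | A=compute:t4 B=load:t5 [load-bound]
step 6: L[6]=7 C[5]=5 → dur=7, Σ=42 | A=load:t6 B=compute:t5 [load-bound]
step 7: C[6]=7 → dur=7, Σ=49 | A=compute:t6 B=idle [compute-only]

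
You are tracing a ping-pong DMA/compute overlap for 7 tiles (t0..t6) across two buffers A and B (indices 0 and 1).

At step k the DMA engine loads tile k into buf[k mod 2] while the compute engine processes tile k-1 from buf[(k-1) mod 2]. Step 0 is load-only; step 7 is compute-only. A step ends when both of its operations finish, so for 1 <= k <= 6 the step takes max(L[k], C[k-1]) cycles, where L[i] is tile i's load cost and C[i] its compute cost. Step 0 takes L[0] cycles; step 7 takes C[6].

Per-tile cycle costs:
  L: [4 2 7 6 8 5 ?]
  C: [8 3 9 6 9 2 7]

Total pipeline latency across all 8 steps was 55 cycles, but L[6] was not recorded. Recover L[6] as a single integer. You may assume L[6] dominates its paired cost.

L[6] = 3

step 0: dur = L[0]=4 = 4
step 1: dur = max(L[1]=2, C[0]=8) = 8
step 2: dur = max(L[2]=7, C[1]=3) = 7
step 3: dur = max(L[3]=6, C[2]=9) = 9
step 4: dur = max(L[4]=8, C[3]=6) = 8
step 5: dur = max(L[5]=5, C[4]=9) = 9
step 6: dur = max(L[6]=?, C[5]=2) = L[6]  (unknown; binding)
step 7: dur = C[6]=7 = 7
sum of known step durations = 52
dur[6] = total - known = 55 - 52 = 3
L[6] is the binding max in step 6, so L[6] = dur[6] = 3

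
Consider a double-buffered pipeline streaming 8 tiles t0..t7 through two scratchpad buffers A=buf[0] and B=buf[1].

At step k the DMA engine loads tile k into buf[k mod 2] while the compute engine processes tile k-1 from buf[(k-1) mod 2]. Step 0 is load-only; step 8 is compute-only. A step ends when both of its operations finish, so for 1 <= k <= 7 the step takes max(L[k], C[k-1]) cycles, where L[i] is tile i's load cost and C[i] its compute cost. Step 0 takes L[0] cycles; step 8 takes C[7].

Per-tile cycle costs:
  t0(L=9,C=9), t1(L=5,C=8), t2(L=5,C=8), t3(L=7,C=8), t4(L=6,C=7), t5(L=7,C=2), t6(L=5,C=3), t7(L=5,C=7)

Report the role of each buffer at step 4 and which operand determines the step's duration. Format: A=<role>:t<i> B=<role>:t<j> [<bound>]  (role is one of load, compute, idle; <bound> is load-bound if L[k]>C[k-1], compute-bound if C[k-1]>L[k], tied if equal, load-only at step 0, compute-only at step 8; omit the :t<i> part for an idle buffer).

[0] DMA t0→A (9c) ∥ CU idle ⇒ 9c, clock 9
[1] DMA t1→B (5c) ∥ CU A:t0 (9c) ⇒ 9c, clock 18
[2] DMA t2→A (5c) ∥ CU B:t1 (8c) ⇒ 8c, clock 26
[3] DMA t3→B (7c) ∥ CU A:t2 (8c) ⇒ 8c, clock 34
[4] DMA t4→A (6c) ∥ CU B:t3 (8c) ⇒ 8c, clock 42
[5] DMA t5→B (7c) ∥ CU A:t4 (7c) ⇒ 7c, clock 49
[6] DMA t6→A (5c) ∥ CU B:t5 (2c) ⇒ 5c, clock 54
[7] DMA t7→B (5c) ∥ CU A:t6 (3c) ⇒ 5c, clock 59
[8] DMA idle ∥ CU B:t7 (7c) ⇒ 7c, clock 66

step 4: A=load:t4 B=compute:t3 [compute-bound]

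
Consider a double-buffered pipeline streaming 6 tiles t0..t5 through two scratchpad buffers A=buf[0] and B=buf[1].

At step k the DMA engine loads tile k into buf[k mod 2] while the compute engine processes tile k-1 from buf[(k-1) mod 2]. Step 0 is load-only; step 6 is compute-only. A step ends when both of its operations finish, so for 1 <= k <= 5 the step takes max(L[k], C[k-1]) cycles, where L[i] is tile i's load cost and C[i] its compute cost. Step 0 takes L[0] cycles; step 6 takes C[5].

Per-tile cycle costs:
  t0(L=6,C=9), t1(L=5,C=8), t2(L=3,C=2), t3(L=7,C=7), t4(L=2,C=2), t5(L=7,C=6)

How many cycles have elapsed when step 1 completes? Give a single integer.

step 0: L[0]=6 → dur=6, Σ=6 | A=load:t0 B=idle [load-only]
step 1: L[1]=5 C[0]=9 → dur=9, Σ=15 | A=compute:t0 B=load:t1 [compute-bound]
step 2: L[2]=3 C[1]=8 → dur=8, Σ=23 | A=load:t2 B=compute:t1 [compute-bound]
step 3: L[3]=7 C[2]=2 → dur=7, Σ=30 | A=compute:t2 B=load:t3 [load-bound]
step 4: L[4]=2 C[3]=7 → dur=7, Σ=37 | A=load:t4 B=compute:t3 [compute-bound]
step 5: L[5]=7 C[4]=2 → dur=7, Σ=44 | A=compute:t4 B=load:t5 [load-bound]
step 6: C[5]=6 → dur=6, Σ=50 | A=idle B=compute:t5 [compute-only]

end_cycle[1] = 15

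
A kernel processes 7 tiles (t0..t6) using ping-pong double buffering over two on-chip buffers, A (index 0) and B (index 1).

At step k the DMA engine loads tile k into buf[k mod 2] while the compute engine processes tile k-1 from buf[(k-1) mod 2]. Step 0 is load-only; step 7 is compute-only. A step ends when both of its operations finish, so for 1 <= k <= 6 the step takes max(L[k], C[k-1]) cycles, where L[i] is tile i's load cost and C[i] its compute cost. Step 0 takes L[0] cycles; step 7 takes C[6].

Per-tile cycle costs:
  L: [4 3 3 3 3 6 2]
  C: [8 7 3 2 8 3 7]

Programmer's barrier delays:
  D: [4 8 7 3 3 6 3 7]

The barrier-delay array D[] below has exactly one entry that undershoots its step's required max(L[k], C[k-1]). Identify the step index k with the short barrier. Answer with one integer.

hazard at step 5

step 0: need L[0]=4 = 4; D[0]=4 ok
step 1: need max(L[1]=3,C[0]=8) = 8; D[1]=8 ok
step 2: need max(L[2]=3,C[1]=7) = 7; D[2]=7 ok
step 3: need max(L[3]=3,C[2]=3) = 3; D[3]=3 ok
step 4: need max(L[4]=3,C[3]=2) = 3; D[4]=3 ok
step 5: need max(L[5]=6,C[4]=8) = 8; D[5]=6 SHORT
step 6: need max(L[6]=2,C[5]=3) = 3; D[6]=3 ok
step 7: need C[6]=7 = 7; D[7]=7 ok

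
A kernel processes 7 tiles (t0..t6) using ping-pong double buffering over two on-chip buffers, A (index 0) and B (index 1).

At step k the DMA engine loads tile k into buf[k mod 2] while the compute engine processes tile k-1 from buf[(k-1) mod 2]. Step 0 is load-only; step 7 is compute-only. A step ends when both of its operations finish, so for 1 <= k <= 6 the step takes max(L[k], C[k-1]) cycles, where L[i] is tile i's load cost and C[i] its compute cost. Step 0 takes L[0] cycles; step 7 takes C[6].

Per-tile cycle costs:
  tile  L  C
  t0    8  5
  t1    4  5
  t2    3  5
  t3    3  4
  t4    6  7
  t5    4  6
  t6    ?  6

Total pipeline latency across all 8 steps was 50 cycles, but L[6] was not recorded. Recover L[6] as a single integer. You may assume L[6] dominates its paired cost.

step 0: dur = L[0]=8 = 8
step 1: dur = max(L[1]=4, C[0]=5) = 5
step 2: dur = max(L[2]=3, C[1]=5) = 5
step 3: dur = max(L[3]=3, C[2]=5) = 5
step 4: dur = max(L[4]=6, C[3]=4) = 6
step 5: dur = max(L[5]=4, C[4]=7) = 7
step 6: dur = max(L[6]=?, C[5]=6) = L[6]  (unknown; binding)
step 7: dur = C[6]=6 = 6
sum of known step durations = 42
dur[6] = total - known = 50 - 42 = 8
L[6] is the binding max in step 6, so L[6] = dur[6] = 8

L[6] = 8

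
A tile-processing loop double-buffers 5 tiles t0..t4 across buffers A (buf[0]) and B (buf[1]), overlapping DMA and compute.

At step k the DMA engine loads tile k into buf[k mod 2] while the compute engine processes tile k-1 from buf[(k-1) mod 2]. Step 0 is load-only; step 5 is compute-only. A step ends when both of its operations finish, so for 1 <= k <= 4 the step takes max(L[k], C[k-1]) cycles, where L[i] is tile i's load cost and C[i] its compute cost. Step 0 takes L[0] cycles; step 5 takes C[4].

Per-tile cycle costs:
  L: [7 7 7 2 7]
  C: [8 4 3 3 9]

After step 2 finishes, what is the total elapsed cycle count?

step 0: L[0]=7 → dur=7, Σ=7 | A=load:t0 B=idle [load-only]
step 1: L[1]=7 C[0]=8 → dur=8, Σ=15 | A=compute:t0 B=load:t1 [compute-bound]
step 2: L[2]=7 C[1]=4 → dur=7, Σ=22 | A=load:t2 B=compute:t1 [load-bound]
step 3: L[3]=2 C[2]=3 → dur=3, Σ=25 | A=compute:t2 B=load:t3 [compute-bound]
step 4: L[4]=7 C[3]=3 → dur=7, Σ=32 | A=load:t4 B=compute:t3 [load-bound]
step 5: C[4]=9 → dur=9, Σ=41 | A=compute:t4 B=idle [compute-only]

end_cycle[2] = 22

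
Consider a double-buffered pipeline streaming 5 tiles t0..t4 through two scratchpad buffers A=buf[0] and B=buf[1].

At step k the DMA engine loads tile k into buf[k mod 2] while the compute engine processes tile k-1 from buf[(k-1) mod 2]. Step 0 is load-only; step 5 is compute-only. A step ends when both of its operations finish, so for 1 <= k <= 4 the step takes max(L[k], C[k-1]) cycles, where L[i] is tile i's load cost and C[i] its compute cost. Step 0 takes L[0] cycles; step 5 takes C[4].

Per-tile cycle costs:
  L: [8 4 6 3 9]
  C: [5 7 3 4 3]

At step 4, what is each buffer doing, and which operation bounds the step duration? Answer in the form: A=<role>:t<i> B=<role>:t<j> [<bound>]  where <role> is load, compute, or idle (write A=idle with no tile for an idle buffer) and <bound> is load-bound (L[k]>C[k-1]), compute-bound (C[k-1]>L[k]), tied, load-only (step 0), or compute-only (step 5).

step 4: A=load:t4 B=compute:t3 [load-bound]

step 0: L[0]=8 → dur=8, Σ=8 | A=load:t0 B=idle [load-only]
step 1: L[1]=4 C[0]=5 → dur=5, Σ=13 | A=compute:t0 B=load:t1 [compute-bound]
step 2: L[2]=6 C[1]=7 → dur=7, Σ=20 | A=load:t2 B=compute:t1 [compute-bound]
step 3: L[3]=3 C[2]=3 → dur=3, Σ=23 | A=compute:t2 B=load:t3 [tied]
step 4: L[4]=9 C[3]=4 → dur=9, Σ=32 | A=load:t4 B=compute:t3 [load-bound]
step 5: C[4]=3 → dur=3, Σ=35 | A=compute:t4 B=idle [compute-only]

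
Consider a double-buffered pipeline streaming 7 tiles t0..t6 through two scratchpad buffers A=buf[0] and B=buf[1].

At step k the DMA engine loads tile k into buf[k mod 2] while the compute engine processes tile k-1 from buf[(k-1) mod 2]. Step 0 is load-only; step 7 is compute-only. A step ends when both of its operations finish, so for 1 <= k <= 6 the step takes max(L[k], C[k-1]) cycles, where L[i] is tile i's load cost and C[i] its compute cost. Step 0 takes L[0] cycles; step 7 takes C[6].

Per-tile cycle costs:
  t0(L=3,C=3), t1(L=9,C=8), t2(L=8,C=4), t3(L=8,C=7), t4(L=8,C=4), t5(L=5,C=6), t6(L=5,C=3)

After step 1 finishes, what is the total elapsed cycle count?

k=0 load=t0/3c comp=- wait=3 total=3
k=1 load=t1/9c comp=t0/3c wait=9 total=12
k=2 load=t2/8c comp=t1/8c wait=8 total=20
k=3 load=t3/8c comp=t2/4c wait=8 total=28
k=4 load=t4/8c comp=t3/7c wait=8 total=36
k=5 load=t5/5c comp=t4/4c wait=5 total=41
k=6 load=t6/5c comp=t5/6c wait=6 total=47
k=7 load=- comp=t6/3c wait=3 total=50

end_cycle[1] = 12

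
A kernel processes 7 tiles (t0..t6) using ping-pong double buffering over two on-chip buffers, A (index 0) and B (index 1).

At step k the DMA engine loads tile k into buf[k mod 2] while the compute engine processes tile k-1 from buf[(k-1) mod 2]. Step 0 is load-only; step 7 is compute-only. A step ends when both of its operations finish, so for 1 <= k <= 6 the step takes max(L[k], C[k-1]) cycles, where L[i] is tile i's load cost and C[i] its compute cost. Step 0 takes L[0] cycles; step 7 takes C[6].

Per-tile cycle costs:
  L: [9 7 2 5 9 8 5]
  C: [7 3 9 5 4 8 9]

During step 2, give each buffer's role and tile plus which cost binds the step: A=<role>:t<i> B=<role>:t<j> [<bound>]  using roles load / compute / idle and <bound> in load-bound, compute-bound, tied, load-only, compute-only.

step 2: A=load:t2 B=compute:t1 [compute-bound]

k=0 load=t0/9c comp=- wait=9 total=9
k=1 load=t1/7c comp=t0/7c wait=7 total=16
k=2 load=t2/2c comp=t1/3c wait=3 total=19
k=3 load=t3/5c comp=t2/9c wait=9 total=28
k=4 load=t4/9c comp=t3/5c wait=9 total=37
k=5 load=t5/8c comp=t4/4c wait=8 total=45
k=6 load=t6/5c comp=t5/8c wait=8 total=53
k=7 load=- comp=t6/9c wait=9 total=62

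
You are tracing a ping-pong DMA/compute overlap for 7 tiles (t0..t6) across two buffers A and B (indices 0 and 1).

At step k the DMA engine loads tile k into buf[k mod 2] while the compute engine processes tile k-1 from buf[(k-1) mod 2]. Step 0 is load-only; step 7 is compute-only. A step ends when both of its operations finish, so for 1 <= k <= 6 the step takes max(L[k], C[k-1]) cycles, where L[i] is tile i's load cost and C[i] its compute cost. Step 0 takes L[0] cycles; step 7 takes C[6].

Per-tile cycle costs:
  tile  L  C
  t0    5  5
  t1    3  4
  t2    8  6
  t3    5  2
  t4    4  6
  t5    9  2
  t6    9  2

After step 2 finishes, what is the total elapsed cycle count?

end_cycle[2] = 18

  0. 5=5c; end=5; A:t0 B:-
  1. max(3,5)=5c; end=10; A:t0 B:t1
  2. max(8,4)=8c; end=18; A:t2 B:t1
  3. max(5,6)=6c; end=24; A:t2 B:t3
  4. max(4,2)=4c; end=28; A:t4 B:t3
  5. max(9,6)=9c; end=37; A:t4 B:t5
  6. max(9,2)=9c; end=46; A:t6 B:t5
  7. 2=2c; end=48; A:t6 B:t5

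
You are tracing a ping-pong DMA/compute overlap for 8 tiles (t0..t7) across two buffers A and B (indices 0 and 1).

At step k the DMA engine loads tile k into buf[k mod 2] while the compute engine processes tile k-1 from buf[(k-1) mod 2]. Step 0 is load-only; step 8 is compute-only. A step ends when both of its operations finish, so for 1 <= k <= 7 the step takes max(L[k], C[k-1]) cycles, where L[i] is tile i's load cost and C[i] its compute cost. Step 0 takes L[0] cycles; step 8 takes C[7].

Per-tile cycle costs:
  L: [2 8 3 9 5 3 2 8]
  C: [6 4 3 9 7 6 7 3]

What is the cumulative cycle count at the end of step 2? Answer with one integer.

k=0 load=t0/2c comp=- wait=2 total=2
k=1 load=t1/8c comp=t0/6c wait=8 total=10
k=2 load=t2/3c comp=t1/4c wait=4 total=14
k=3 load=t3/9c comp=t2/3c wait=9 total=23
k=4 load=t4/5c comp=t3/9c wait=9 total=32
k=5 load=t5/3c comp=t4/7c wait=7 total=39
k=6 load=t6/2c comp=t5/6c wait=6 total=45
k=7 load=t7/8c comp=t6/7c wait=8 total=53
k=8 load=- comp=t7/3c wait=3 total=56

end_cycle[2] = 14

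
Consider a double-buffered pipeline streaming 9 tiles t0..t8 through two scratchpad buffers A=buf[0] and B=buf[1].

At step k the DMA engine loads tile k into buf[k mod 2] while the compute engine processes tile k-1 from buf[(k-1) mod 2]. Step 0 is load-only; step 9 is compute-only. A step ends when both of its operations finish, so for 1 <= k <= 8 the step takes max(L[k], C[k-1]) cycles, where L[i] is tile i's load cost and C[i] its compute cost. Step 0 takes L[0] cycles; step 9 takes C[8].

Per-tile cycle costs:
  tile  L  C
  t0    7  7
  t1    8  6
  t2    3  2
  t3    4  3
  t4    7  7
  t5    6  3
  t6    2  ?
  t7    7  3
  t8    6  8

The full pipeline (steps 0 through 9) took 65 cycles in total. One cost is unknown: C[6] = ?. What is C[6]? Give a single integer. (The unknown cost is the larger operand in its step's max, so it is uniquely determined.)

C[6] = 9

step 0 = dur = L[0]=7 = 7
step 1 = dur = max(L[1]=8, C[0]=7) = 8
step 2 = dur = max(L[2]=3, C[1]=6) = 6
step 3 = dur = max(L[3]=4, C[2]=2) = 4
step 4 = dur = max(L[4]=7, C[3]=3) = 7
step 5 = dur = max(L[5]=6, C[4]=7) = 7
step 6 = dur = max(L[6]=2, C[5]=3) = 3
step 7 = dur = max(L[7]=7, C[6]=?) = C[6]  (unknown; binding)
step 8 = dur = max(L[8]=6, C[7]=3) = 6
step 9 = dur = C[8]=8 = 8
sum of known step durations = 56
dur[7] = total - known = 65 - 56 = 9
C[6] is the binding max in step 7, so C[6] = dur[7] = 9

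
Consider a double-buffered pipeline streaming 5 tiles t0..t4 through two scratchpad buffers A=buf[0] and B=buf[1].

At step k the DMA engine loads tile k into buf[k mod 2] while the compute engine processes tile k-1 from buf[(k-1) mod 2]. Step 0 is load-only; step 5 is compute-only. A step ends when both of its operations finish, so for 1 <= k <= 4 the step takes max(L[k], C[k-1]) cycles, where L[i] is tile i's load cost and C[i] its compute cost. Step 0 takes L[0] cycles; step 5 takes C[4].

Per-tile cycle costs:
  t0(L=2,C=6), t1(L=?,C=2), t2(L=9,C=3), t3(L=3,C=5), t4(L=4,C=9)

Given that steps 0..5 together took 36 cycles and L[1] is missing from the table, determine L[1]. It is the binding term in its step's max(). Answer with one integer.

step 0 = dur = L[0]=2 = 2
step 1 = dur = max(L[1]=?, C[0]=6) = L[1]  (unknown; binding)
step 2 = dur = max(L[2]=9, C[1]=2) = 9
step 3 = dur = max(L[3]=3, C[2]=3) = 3
step 4 = dur = max(L[4]=4, C[3]=5) = 5
step 5 = dur = C[4]=9 = 9
sum of known step durations = 28
dur[1] = total - known = 36 - 28 = 8
L[1] is the binding max in step 1, so L[1] = dur[1] = 8

L[1] = 8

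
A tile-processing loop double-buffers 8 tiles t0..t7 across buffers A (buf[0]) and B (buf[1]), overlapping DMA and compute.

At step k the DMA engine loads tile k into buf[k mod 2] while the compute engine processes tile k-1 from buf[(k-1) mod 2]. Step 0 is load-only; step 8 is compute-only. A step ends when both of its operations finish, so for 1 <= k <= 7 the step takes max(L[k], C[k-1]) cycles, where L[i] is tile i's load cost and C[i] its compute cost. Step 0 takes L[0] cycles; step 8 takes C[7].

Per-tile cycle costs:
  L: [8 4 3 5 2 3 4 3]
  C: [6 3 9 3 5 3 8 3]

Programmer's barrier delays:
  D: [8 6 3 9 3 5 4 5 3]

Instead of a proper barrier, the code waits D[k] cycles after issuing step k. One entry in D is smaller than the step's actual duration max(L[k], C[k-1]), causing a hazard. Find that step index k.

step 0: need L[0]=8 = 8; D[0]=8 ok
step 1: need max(L[1]=4,C[0]=6) = 6; D[1]=6 ok
step 2: need max(L[2]=3,C[1]=3) = 3; D[2]=3 ok
step 3: need max(L[3]=5,C[2]=9) = 9; D[3]=9 ok
step 4: need max(L[4]=2,C[3]=3) = 3; D[4]=3 ok
step 5: need max(L[5]=3,C[4]=5) = 5; D[5]=5 ok
step 6: need max(L[6]=4,C[5]=3) = 4; D[6]=4 ok
step 7: need max(L[7]=3,C[6]=8) = 8; D[7]=5 SHORT
step 8: need C[7]=3 = 3; D[8]=3 ok

hazard at step 7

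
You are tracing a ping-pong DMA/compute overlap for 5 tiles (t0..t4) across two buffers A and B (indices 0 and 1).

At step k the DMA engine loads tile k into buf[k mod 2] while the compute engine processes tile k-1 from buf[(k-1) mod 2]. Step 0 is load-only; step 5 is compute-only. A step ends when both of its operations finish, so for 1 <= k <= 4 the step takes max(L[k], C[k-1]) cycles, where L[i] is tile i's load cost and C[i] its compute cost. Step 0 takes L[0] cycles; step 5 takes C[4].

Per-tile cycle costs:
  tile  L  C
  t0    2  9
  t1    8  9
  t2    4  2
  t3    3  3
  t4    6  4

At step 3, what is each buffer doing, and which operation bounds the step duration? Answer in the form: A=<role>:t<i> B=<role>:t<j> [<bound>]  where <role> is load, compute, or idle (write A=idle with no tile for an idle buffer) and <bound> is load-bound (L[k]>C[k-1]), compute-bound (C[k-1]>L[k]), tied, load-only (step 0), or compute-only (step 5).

k=0 load=t0/2c comp=- wait=2 total=2
k=1 load=t1/8c comp=t0/9c wait=9 total=11
k=2 load=t2/4c comp=t1/9c wait=9 total=20
k=3 load=t3/3c comp=t2/2c wait=3 total=23
k=4 load=t4/6c comp=t3/3c wait=6 total=29
k=5 load=- comp=t4/4c wait=4 total=33

step 3: A=compute:t2 B=load:t3 [load-bound]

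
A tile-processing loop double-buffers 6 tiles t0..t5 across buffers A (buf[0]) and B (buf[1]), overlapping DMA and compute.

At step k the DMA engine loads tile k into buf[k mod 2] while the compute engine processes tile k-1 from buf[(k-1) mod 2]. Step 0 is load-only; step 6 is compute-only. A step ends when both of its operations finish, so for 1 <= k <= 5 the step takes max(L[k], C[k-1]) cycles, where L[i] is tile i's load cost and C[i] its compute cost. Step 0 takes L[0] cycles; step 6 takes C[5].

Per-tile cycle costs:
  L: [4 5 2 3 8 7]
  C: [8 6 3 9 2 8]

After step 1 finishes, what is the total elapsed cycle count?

k=0 load=t0/4c comp=- wait=4 total=4
k=1 load=t1/5c comp=t0/8c wait=8 total=12
k=2 load=t2/2c comp=t1/6c wait=6 total=18
k=3 load=t3/3c comp=t2/3c wait=3 total=21
k=4 load=t4/8c comp=t3/9c wait=9 total=30
k=5 load=t5/7c comp=t4/2c wait=7 total=37
k=6 load=- comp=t5/8c wait=8 total=45

end_cycle[1] = 12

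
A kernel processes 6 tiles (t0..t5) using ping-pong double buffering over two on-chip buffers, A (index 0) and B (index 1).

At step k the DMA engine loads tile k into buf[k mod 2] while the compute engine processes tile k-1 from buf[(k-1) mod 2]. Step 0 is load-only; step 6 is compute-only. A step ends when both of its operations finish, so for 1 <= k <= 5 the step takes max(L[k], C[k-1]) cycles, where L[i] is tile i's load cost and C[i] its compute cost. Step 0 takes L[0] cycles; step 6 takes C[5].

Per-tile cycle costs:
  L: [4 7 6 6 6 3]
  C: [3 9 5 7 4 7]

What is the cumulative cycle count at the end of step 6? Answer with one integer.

end_cycle[6] = 44

  0. 4=4c; end=4; A:t0 B:-
  1. max(7,3)=7c; end=11; A:t0 B:t1
  2. max(6,9)=9c; end=20; A:t2 B:t1
  3. max(6,5)=6c; end=26; A:t2 B:t3
  4. max(6,7)=7c; end=33; A:t4 B:t3
  5. max(3,4)=4c; end=37; A:t4 B:t5
  6. 7=7c; end=44; A:t4 B:t5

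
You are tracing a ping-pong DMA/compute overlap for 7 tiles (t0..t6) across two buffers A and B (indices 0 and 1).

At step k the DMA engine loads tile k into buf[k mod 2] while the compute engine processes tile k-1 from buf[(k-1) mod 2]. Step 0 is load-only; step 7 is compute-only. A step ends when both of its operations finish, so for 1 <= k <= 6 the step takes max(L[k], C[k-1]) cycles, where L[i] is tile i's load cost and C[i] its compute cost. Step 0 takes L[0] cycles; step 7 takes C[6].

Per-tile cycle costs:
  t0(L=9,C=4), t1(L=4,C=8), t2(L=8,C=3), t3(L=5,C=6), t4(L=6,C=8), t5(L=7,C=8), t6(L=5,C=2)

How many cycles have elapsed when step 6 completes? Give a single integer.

step 0: L[0]=9 → dur=9, Σ=9 | A=load:t0 B=idle [load-only]
step 1: L[1]=4 C[0]=4 → dur=4, Σ=13 | A=compute:t0 B=load:t1 [tied]
step 2: L[2]=8 C[1]=8 → dur=8, Σ=21 | A=load:t2 B=compute:t1 [tied]
step 3: L[3]=5 C[2]=3 → dur=5, Σ=26 | A=compute:t2 B=load:t3 [load-bound]
step 4: L[4]=6 C[3]=6 → dur=6, Σ=32 | A=load:t4 B=compute:t3 [tied]
step 5: L[5]=7 C[4]=8 → dur=8, Σ=40 | A=compute:t4 B=load:t5 [compute-bound]
step 6: L[6]=5 C[5]=8 → dur=8, Σ=48 | A=load:t6 B=compute:t5 [compute-bound]
step 7: C[6]=2 → dur=2, Σ=50 | A=compute:t6 B=idle [compute-only]

end_cycle[6] = 48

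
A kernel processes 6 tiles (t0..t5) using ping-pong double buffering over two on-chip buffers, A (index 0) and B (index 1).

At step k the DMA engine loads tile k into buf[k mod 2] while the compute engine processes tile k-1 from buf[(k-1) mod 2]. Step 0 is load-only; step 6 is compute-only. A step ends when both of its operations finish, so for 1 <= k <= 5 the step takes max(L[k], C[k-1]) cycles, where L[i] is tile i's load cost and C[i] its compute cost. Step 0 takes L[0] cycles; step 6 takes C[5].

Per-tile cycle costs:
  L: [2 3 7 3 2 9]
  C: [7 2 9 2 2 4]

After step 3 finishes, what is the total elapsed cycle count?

[0] DMA t0→A (2c) ∥ CU idle ⇒ 2c, clock 2
[1] DMA t1→B (3c) ∥ CU A:t0 (7c) ⇒ 7c, clock 9
[2] DMA t2→A (7c) ∥ CU B:t1 (2c) ⇒ 7c, clock 16
[3] DMA t3→B (3c) ∥ CU A:t2 (9c) ⇒ 9c, clock 25
[4] DMA t4→A (2c) ∥ CU B:t3 (2c) ⇒ 2c, clock 27
[5] DMA t5→B (9c) ∥ CU A:t4 (2c) ⇒ 9c, clock 36
[6] DMA idle ∥ CU B:t5 (4c) ⇒ 4c, clock 40

end_cycle[3] = 25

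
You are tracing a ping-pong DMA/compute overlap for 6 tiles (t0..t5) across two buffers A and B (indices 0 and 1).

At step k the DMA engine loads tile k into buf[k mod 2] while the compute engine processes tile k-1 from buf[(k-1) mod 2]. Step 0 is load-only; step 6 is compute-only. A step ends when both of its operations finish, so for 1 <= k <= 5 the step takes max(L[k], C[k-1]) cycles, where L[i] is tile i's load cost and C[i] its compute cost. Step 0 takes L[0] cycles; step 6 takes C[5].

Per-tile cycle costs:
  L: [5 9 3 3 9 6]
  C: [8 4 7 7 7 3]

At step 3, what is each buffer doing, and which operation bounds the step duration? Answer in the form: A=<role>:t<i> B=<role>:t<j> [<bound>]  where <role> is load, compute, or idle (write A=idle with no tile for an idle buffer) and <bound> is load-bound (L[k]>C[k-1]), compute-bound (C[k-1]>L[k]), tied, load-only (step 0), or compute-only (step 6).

  0. 5=5c; end=5; A:t0 B:-
  1. max(9,8)=9c; end=14; A:t0 B:t1
  2. max(3,4)=4c; end=18; A:t2 B:t1
  3. max(3,7)=7c; end=25; A:t2 B:t3
  4. max(9,7)=9c; end=34; A:t4 B:t3
  5. max(6,7)=7c; end=41; A:t4 B:t5
  6. 3=3c; end=44; A:t4 B:t5

step 3: A=compute:t2 B=load:t3 [compute-bound]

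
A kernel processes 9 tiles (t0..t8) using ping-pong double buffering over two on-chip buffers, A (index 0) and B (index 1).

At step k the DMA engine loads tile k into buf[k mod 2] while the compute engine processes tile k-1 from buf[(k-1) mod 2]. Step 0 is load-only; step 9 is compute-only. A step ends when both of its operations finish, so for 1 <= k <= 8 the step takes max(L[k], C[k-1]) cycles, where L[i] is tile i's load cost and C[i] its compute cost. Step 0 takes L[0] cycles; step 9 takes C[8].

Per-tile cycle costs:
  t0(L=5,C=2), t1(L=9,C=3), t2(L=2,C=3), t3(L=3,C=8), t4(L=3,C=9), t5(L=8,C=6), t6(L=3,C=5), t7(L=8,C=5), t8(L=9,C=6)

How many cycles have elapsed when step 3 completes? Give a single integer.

end_cycle[3] = 20

[0] DMA t0→A (5c) ∥ CU idle ⇒ 5c, clock 5
[1] DMA t1→B (9c) ∥ CU A:t0 (2c) ⇒ 9c, clock 14
[2] DMA t2→A (2c) ∥ CU B:t1 (3c) ⇒ 3c, clock 17
[3] DMA t3→B (3c) ∥ CU A:t2 (3c) ⇒ 3c, clock 20
[4] DMA t4→A (3c) ∥ CU B:t3 (8c) ⇒ 8c, clock 28
[5] DMA t5→B (8c) ∥ CU A:t4 (9c) ⇒ 9c, clock 37
[6] DMA t6→A (3c) ∥ CU B:t5 (6c) ⇒ 6c, clock 43
[7] DMA t7→B (8c) ∥ CU A:t6 (5c) ⇒ 8c, clock 51
[8] DMA t8→A (9c) ∥ CU B:t7 (5c) ⇒ 9c, clock 60
[9] DMA idle ∥ CU A:t8 (6c) ⇒ 6c, clock 66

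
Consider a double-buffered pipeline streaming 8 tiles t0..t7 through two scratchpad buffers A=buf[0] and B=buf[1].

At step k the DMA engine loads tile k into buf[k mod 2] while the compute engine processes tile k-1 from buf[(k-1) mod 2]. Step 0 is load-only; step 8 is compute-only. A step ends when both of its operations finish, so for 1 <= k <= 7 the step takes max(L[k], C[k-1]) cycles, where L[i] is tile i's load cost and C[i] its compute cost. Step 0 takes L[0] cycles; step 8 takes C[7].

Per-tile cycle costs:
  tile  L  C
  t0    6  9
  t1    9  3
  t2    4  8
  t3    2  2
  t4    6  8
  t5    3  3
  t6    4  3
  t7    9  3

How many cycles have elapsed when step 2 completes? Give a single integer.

step 0: L[0]=6 → dur=6, Σ=6 | A=load:t0 B=idle [load-only]
step 1: L[1]=9 C[0]=9 → dur=9, Σ=15 | A=compute:t0 B=load:t1 [tied]
step 2: L[2]=4 C[1]=3 → dur=4, Σ=19 | A=load:t2 B=compute:t1 [load-bound]
step 3: L[3]=2 C[2]=8 → dur=8, Σ=27 | A=compute:t2 B=load:t3 [compute-bound]
step 4: L[4]=6 C[3]=2 → dur=6, Σ=33 | A=load:t4 B=compute:t3 [load-bound]
step 5: L[5]=3 C[4]=8 → dur=8, Σ=41 | A=compute:t4 B=load:t5 [compute-bound]
step 6: L[6]=4 C[5]=3 → dur=4, Σ=45 | A=load:t6 B=compute:t5 [load-bound]
step 7: L[7]=9 C[6]=3 → dur=9, Σ=54 | A=compute:t6 B=load:t7 [load-bound]
step 8: C[7]=3 → dur=3, Σ=57 | A=idle B=compute:t7 [compute-only]

end_cycle[2] = 19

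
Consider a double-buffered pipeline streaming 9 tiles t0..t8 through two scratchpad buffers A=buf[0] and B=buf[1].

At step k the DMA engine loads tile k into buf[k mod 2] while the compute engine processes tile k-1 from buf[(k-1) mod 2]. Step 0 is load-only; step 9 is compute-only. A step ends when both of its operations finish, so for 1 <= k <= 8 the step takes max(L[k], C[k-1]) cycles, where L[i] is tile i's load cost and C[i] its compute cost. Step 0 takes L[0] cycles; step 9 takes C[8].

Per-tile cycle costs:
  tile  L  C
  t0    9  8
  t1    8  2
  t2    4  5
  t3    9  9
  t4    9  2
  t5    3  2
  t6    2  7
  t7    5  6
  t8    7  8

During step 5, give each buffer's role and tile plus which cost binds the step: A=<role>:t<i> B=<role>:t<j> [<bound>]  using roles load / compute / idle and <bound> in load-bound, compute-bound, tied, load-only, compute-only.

k=0 load=t0/9c comp=- wait=9 total=9
k=1 load=t1/8c comp=t0/8c wait=8 total=17
k=2 load=t2/4c comp=t1/2c wait=4 total=21
k=3 load=t3/9c comp=t2/5c wait=9 total=30
k=4 load=t4/9c comp=t3/9c wait=9 total=39
k=5 load=t5/3c comp=t4/2c wait=3 total=42
k=6 load=t6/2c comp=t5/2c wait=2 total=44
k=7 load=t7/5c comp=t6/7c wait=7 total=51
k=8 load=t8/7c comp=t7/6c wait=7 total=58
k=9 load=- comp=t8/8c wait=8 total=66

step 5: A=compute:t4 B=load:t5 [load-bound]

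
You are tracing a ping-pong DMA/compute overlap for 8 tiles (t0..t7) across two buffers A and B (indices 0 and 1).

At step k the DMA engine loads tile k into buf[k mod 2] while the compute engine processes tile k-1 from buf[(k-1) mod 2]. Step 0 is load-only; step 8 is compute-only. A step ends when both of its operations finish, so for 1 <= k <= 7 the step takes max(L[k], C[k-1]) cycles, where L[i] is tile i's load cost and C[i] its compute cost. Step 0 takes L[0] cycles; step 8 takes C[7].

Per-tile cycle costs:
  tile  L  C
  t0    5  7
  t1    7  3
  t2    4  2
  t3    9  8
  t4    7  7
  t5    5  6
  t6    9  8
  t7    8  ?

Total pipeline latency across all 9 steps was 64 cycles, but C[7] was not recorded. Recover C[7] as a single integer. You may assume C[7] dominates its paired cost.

C[7] = 7

step 0 → dur = L[0]=5 = 5
step 1 → dur = max(L[1]=7, C[0]=7) = 7
step 2 → dur = max(L[2]=4, C[1]=3) = 4
step 3 → dur = max(L[3]=9, C[2]=2) = 9
step 4 → dur = max(L[4]=7, C[3]=8) = 8
step 5 → dur = max(L[5]=5, C[4]=7) = 7
step 6 → dur = max(L[6]=9, C[5]=6) = 9
step 7 → dur = max(L[7]=8, C[6]=8) = 8
step 8 → dur = C[7]=? = C[7]  (unknown; binding)
sum of known step durations = 57
dur[8] = total - known = 64 - 57 = 7
C[7] is the binding max in step 8, so C[7] = dur[8] = 7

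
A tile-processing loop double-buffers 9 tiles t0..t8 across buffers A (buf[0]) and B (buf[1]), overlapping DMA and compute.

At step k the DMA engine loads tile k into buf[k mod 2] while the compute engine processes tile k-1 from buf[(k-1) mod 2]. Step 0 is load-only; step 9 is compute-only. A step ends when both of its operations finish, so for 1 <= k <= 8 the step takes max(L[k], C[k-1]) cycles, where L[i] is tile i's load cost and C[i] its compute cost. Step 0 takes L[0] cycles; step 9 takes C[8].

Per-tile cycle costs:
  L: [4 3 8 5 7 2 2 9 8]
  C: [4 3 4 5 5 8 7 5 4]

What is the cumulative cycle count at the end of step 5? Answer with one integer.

end_cycle[5] = 33

k=0 load=t0/4c comp=- wait=4 total=4
k=1 load=t1/3c comp=t0/4c wait=4 total=8
k=2 load=t2/8c comp=t1/3c wait=8 total=16
k=3 load=t3/5c comp=t2/4c wait=5 total=21
k=4 load=t4/7c comp=t3/5c wait=7 total=28
k=5 load=t5/2c comp=t4/5c wait=5 total=33
k=6 load=t6/2c comp=t5/8c wait=8 total=41
k=7 load=t7/9c comp=t6/7c wait=9 total=50
k=8 load=t8/8c comp=t7/5c wait=8 total=58
k=9 load=- comp=t8/4c wait=4 total=62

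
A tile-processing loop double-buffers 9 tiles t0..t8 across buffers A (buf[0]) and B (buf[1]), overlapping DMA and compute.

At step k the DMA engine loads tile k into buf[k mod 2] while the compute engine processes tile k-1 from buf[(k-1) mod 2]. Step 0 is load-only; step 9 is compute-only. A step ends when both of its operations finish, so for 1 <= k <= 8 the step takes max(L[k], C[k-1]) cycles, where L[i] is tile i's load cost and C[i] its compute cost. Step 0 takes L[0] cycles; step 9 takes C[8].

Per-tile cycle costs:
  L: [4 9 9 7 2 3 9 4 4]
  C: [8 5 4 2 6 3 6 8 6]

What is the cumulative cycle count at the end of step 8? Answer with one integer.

step 0: L[0]=4 → dur=4, Σ=4 | A=load:t0 B=idle [load-only]
step 1: L[1]=9 C[0]=8 → dur=9, Σ=13 | A=compute:t0 B=load:t1 [load-bound]
step 2: L[2]=9 C[1]=5 → dur=9, Σ=22 | A=load:t2 B=compute:t1 [load-bound]
step 3: L[3]=7 C[2]=4 → dur=7, Σ=29 | A=compute:t2 B=load:t3 [load-bound]
step 4: L[4]=2 C[3]=2 → dur=2, Σ=31 | A=load:t4 B=compute:t3 [tied]
step 5: L[5]=3 C[4]=6 → dur=6, Σ=37 | A=compute:t4 B=load:t5 [compute-bound]
step 6: L[6]=9 C[5]=3 → dur=9, Σ=46 | A=load:t6 B=compute:t5 [load-bound]
step 7: L[7]=4 C[6]=6 → dur=6, Σ=52 | A=compute:t6 B=load:t7 [compute-bound]
step 8: L[8]=4 C[7]=8 → dur=8, Σ=60 | A=load:t8 B=compute:t7 [compute-bound]
step 9: C[8]=6 → dur=6, Σ=66 | A=compute:t8 B=idle [compute-only]

end_cycle[8] = 60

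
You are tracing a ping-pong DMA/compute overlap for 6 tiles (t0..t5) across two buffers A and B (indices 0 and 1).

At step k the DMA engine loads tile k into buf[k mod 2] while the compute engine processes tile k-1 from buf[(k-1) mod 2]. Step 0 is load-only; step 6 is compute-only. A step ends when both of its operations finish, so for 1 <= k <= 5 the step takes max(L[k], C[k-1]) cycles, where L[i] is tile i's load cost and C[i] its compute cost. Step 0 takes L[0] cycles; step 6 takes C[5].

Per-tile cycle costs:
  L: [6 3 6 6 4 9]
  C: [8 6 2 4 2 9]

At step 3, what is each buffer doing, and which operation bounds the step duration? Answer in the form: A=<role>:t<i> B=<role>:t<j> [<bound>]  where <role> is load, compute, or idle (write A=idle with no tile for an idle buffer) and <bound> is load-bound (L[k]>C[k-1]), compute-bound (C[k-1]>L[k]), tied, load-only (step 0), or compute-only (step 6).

step 3: A=compute:t2 B=load:t3 [load-bound]

k=0 load=t0/6c comp=- wait=6 total=6
k=1 load=t1/3c comp=t0/8c wait=8 total=14
k=2 load=t2/6c comp=t1/6c wait=6 total=20
k=3 load=t3/6c comp=t2/2c wait=6 total=26
k=4 load=t4/4c comp=t3/4c wait=4 total=30
k=5 load=t5/9c comp=t4/2c wait=9 total=39
k=6 load=- comp=t5/9c wait=9 total=48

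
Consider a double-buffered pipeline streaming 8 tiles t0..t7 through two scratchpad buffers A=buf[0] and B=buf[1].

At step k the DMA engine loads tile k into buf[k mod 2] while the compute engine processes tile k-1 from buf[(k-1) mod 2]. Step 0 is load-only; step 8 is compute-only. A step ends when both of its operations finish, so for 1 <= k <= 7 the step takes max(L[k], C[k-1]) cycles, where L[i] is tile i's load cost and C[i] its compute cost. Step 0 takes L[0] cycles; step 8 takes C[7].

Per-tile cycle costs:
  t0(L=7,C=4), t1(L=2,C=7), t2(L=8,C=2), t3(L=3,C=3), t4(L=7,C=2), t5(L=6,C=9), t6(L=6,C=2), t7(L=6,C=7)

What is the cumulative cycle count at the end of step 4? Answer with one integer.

  0. 7=7c; end=7; A:t0 B:-
  1. max(2,4)=4c; end=11; A:t0 B:t1
  2. max(8,7)=8c; end=19; A:t2 B:t1
  3. max(3,2)=3c; end=22; A:t2 B:t3
  4. max(7,3)=7c; end=29; A:t4 B:t3
  5. max(6,2)=6c; end=35; A:t4 B:t5
  6. max(6,9)=9c; end=44; A:t6 B:t5
  7. max(6,2)=6c; end=50; A:t6 B:t7
  8. 7=7c; end=57; A:t6 B:t7

end_cycle[4] = 29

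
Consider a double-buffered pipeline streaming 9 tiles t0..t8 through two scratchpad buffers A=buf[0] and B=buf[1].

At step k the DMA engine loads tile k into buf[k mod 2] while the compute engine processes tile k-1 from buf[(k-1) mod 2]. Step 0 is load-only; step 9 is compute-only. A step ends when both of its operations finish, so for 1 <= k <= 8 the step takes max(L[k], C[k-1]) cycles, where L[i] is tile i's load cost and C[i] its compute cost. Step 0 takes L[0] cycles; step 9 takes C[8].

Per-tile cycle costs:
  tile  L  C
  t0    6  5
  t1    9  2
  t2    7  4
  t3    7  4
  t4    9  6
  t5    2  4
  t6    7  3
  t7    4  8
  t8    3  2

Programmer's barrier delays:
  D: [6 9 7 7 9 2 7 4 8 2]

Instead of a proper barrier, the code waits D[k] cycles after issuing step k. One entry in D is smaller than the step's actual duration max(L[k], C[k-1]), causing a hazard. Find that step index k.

hazard at step 5

k=0 barrier L[0]=6→6c, D[0]=6 ok
k=1 barrier max(L[1]=9,C[0]=5)→9c, D[1]=9 ok
k=2 barrier max(L[2]=7,C[1]=2)→7c, D[2]=7 ok
k=3 barrier max(L[3]=7,C[2]=4)→7c, D[3]=7 ok
k=4 barrier max(L[4]=9,C[3]=4)→9c, D[4]=9 ok
k=5 barrier max(L[5]=2,C[4]=6)→6c, D[5]=2 SHORT
k=6 barrier max(L[6]=7,C[5]=4)→7c, D[6]=7 ok
k=7 barrier max(L[7]=4,C[6]=3)→4c, D[7]=4 ok
k=8 barrier max(L[8]=3,C[7]=8)→8c, D[8]=8 ok
k=9 barrier C[8]=2→2c, D[9]=2 ok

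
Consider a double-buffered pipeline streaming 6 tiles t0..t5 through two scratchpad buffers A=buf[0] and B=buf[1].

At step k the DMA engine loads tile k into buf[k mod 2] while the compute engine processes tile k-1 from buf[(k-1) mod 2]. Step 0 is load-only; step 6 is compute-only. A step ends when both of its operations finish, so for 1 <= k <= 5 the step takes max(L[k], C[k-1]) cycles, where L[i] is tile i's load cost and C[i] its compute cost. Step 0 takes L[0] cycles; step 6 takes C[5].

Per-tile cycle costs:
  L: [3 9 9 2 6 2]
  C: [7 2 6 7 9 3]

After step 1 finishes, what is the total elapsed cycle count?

k=0 load=t0/3c comp=- wait=3 total=3
k=1 load=t1/9c comp=t0/7c wait=9 total=12
k=2 load=t2/9c comp=t1/2c wait=9 total=21
k=3 load=t3/2c comp=t2/6c wait=6 total=27
k=4 load=t4/6c comp=t3/7c wait=7 total=34
k=5 load=t5/2c comp=t4/9c wait=9 total=43
k=6 load=- comp=t5/3c wait=3 total=46

end_cycle[1] = 12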